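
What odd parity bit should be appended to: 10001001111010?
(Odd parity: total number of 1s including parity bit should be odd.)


Number of 1s in data: 7
Parity bit: 0

0


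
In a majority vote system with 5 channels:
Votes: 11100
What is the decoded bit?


Ones: 3 out of 5
Threshold: 3

1 (3/5 voted 1)


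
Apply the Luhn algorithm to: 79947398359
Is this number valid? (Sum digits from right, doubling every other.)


Luhn sum = 75
75 mod 10 = 5

Invalid (Luhn sum mod 10 = 5)


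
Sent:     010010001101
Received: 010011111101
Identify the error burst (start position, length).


XOR: 000001110000

Burst at position 5, length 3


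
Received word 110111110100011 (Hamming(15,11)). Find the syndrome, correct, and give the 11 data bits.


Syndrome = 0: no error detected

Data: 01110100011 (no errors)


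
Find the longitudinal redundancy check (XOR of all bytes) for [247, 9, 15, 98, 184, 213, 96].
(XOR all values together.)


XOR chain: 247 ^ 9 ^ 15 ^ 98 ^ 184 ^ 213 ^ 96 = 158

158


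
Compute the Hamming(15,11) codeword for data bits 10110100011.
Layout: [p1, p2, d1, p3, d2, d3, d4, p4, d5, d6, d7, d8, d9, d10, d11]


Parity bits: p1=1, p2=0, p3=0, p4=1

101001110100011


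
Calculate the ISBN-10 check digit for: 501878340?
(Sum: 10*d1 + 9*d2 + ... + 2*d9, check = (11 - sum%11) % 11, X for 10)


Weighted sum: 220
220 mod 11 = 0

Check digit: 0


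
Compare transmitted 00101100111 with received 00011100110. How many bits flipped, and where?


XOR: 00110000001

3 error(s) at position(s): 2, 3, 10


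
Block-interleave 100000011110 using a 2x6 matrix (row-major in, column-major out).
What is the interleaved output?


Matrix:
  100000
  011110
Read columns: 100101010100

100101010100


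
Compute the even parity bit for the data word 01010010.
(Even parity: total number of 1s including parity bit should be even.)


Number of 1s in data: 3
Parity bit: 1

1


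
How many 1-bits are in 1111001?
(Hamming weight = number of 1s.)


Counting 1s in 1111001

5


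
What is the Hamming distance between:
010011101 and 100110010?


XOR: 110101111
Count of 1s: 7

7


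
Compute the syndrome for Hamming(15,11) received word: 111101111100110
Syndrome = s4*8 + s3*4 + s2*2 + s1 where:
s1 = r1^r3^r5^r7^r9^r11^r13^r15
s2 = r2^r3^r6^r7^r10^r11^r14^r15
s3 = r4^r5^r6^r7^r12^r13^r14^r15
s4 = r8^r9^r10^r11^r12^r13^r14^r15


s1=1, s2=0, s3=1, s4=1

Syndrome = 13 (error at position 13)


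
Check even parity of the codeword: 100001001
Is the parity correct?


Number of 1s: 3

No, parity error (3 ones)


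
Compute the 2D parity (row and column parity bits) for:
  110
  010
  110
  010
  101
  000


Row parities: 010100
Column parities: 101

Row P: 010100, Col P: 101, Corner: 0


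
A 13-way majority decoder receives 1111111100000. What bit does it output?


Ones: 8 out of 13
Threshold: 7

1 (8/13 voted 1)


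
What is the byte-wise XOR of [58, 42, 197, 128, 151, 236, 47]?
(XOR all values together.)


XOR chain: 58 ^ 42 ^ 197 ^ 128 ^ 151 ^ 236 ^ 47 = 1

1


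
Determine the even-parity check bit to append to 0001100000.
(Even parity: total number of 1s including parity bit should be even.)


Number of 1s in data: 2
Parity bit: 0

0


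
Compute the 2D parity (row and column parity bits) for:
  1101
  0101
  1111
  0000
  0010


Row parities: 10001
Column parities: 0101

Row P: 10001, Col P: 0101, Corner: 0


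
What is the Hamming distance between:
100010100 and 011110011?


XOR: 111100111
Count of 1s: 7

7


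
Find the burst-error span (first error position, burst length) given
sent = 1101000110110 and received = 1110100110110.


XOR: 0011100000000

Burst at position 2, length 3


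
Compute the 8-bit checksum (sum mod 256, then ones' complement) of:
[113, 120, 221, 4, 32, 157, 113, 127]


Sum = 887 mod 256 = 119
Complement = 136

136


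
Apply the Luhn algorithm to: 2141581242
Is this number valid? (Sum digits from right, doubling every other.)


Luhn sum = 37
37 mod 10 = 7

Invalid (Luhn sum mod 10 = 7)


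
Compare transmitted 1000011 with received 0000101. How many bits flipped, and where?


XOR: 1000110

3 error(s) at position(s): 0, 4, 5


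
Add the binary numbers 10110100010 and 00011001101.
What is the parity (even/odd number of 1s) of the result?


10110100010 = 1442
00011001101 = 205
Sum = 1647 = 11001101111
1s count = 8

even parity (8 ones in 11001101111)


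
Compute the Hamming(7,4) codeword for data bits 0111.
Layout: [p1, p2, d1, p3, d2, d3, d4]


Parity bits: p1=0, p2=0, p3=1

0001111


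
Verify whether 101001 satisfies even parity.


Number of 1s: 3

No, parity error (3 ones)


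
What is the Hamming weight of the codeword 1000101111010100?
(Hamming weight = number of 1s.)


Counting 1s in 1000101111010100

8


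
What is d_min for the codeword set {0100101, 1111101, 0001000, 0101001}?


Comparing all pairs, minimum distance: 2
Can detect 1 errors, correct 0 errors

2


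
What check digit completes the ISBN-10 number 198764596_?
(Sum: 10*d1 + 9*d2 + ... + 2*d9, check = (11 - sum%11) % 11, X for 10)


Weighted sum: 319
319 mod 11 = 0

Check digit: 0


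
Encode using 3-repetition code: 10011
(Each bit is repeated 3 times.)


Each bit -> 3 copies

111000000111111


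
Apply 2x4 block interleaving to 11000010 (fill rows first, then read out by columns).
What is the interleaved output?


Matrix:
  1100
  0010
Read columns: 10100100

10100100


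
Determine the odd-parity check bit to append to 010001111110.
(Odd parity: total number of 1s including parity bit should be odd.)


Number of 1s in data: 7
Parity bit: 0

0


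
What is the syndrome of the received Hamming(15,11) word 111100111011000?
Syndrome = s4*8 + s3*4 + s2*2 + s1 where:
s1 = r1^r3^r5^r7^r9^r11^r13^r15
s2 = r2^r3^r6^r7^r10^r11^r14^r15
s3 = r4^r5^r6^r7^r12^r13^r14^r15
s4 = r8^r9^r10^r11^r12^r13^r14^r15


s1=1, s2=0, s3=1, s4=0

Syndrome = 5 (error at position 5)


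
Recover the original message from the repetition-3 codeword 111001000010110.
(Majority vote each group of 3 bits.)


Groups: 111, 001, 000, 010, 110
Majority votes: 10001

10001


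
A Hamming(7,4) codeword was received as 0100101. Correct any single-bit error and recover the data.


Syndrome = 0: no error detected

Data: 0101 (no errors)


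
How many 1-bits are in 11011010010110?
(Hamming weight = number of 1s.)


Counting 1s in 11011010010110

8


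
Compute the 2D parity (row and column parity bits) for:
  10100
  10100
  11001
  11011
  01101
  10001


Row parities: 001010
Column parities: 11110

Row P: 001010, Col P: 11110, Corner: 0


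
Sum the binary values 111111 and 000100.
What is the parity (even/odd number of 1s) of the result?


111111 = 63
000100 = 4
Sum = 67 = 1000011
1s count = 3

odd parity (3 ones in 1000011)


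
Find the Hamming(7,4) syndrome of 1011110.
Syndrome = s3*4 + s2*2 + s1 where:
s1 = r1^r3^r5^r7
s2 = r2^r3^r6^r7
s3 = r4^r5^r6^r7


s1=1, s2=0, s3=1

Syndrome = 5 (error at position 5)


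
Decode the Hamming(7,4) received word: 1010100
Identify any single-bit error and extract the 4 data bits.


Syndrome = 7: error at position 7

Data: 1101 (corrected bit 7)


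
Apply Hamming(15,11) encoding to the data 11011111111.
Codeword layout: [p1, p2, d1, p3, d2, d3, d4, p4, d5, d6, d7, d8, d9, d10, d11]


Parity bits: p1=1, p2=0, p3=0, p4=1

101010111111111


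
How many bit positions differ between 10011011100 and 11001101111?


XOR: 01010110011
Count of 1s: 6

6


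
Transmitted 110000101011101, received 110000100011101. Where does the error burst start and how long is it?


XOR: 000000001000000

Burst at position 8, length 1


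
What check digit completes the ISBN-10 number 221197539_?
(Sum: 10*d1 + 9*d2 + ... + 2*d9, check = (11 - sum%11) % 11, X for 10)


Weighted sum: 189
189 mod 11 = 2

Check digit: 9


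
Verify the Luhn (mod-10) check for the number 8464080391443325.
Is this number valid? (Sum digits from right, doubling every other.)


Luhn sum = 69
69 mod 10 = 9

Invalid (Luhn sum mod 10 = 9)


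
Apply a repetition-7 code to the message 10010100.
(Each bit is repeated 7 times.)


Each bit -> 7 copies

11111110000000000000011111110000000111111100000000000000


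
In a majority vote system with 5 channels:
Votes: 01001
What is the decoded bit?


Ones: 2 out of 5
Threshold: 3

0 (2/5 voted 1)


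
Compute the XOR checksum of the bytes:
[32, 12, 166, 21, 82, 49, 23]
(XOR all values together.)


XOR chain: 32 ^ 12 ^ 166 ^ 21 ^ 82 ^ 49 ^ 23 = 235

235


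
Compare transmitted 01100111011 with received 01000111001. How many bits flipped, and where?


XOR: 00100000010

2 error(s) at position(s): 2, 9


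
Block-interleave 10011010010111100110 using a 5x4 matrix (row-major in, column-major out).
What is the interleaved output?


Matrix:
  1001
  1010
  0101
  1110
  0110
Read columns: 11010001110101110100

11010001110101110100


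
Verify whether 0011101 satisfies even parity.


Number of 1s: 4

Yes, parity is correct (4 ones)


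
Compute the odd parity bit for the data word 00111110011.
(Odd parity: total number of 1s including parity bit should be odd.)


Number of 1s in data: 7
Parity bit: 0

0


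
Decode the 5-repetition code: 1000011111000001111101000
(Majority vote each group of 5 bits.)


Groups: 10000, 11111, 00000, 11111, 01000
Majority votes: 01010

01010


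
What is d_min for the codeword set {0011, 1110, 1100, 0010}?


Comparing all pairs, minimum distance: 1
Can detect 0 errors, correct 0 errors

1


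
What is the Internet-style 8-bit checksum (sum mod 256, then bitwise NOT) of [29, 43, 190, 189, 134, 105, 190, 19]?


Sum = 899 mod 256 = 131
Complement = 124

124


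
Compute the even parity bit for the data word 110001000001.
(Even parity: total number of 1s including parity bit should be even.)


Number of 1s in data: 4
Parity bit: 0

0


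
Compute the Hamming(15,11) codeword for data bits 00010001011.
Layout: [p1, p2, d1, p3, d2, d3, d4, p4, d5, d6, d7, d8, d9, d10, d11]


Parity bits: p1=0, p2=1, p3=0, p4=1

010000110001011


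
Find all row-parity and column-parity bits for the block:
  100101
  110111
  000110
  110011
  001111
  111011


Row parities: 110001
Column parities: 010011

Row P: 110001, Col P: 010011, Corner: 1


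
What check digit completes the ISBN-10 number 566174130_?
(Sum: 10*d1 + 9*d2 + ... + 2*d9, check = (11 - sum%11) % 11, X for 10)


Weighted sum: 234
234 mod 11 = 3

Check digit: 8


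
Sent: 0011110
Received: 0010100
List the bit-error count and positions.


XOR: 0001010

2 error(s) at position(s): 3, 5


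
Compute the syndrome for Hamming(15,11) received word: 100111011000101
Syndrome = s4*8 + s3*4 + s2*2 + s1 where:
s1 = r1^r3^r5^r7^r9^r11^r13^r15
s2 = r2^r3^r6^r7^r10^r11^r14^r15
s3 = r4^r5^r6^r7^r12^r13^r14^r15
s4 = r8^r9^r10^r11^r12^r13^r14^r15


s1=1, s2=0, s3=1, s4=0

Syndrome = 5 (error at position 5)


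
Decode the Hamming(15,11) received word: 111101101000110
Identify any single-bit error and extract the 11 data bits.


Syndrome = 15: error at position 15

Data: 10111000111 (corrected bit 15)


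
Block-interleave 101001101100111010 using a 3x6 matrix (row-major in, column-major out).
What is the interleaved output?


Matrix:
  101001
  101100
  111010
Read columns: 111001111010001100

111001111010001100


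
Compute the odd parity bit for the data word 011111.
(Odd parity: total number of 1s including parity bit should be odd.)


Number of 1s in data: 5
Parity bit: 0

0


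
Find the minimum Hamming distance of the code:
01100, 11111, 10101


Comparing all pairs, minimum distance: 2
Can detect 1 errors, correct 0 errors

2


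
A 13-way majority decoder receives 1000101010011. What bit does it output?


Ones: 6 out of 13
Threshold: 7

0 (6/13 voted 1)


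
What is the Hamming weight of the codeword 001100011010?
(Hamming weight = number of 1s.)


Counting 1s in 001100011010

5


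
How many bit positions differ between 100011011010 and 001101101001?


XOR: 101110110011
Count of 1s: 8

8


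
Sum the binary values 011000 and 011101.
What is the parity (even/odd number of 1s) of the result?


011000 = 24
011101 = 29
Sum = 53 = 110101
1s count = 4

even parity (4 ones in 110101)


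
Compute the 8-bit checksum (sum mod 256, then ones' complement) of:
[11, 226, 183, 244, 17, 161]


Sum = 842 mod 256 = 74
Complement = 181

181


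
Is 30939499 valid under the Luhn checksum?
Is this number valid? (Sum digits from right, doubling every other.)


Luhn sum = 49
49 mod 10 = 9

Invalid (Luhn sum mod 10 = 9)


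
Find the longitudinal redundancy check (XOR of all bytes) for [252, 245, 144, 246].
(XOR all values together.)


XOR chain: 252 ^ 245 ^ 144 ^ 246 = 111

111


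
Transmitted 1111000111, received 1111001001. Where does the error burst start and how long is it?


XOR: 0000001110

Burst at position 6, length 3


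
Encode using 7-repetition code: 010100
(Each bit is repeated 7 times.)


Each bit -> 7 copies

000000011111110000000111111100000000000000


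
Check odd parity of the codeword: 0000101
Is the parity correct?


Number of 1s: 2

No, parity error (2 ones)


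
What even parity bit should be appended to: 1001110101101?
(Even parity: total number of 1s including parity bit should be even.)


Number of 1s in data: 8
Parity bit: 0

0


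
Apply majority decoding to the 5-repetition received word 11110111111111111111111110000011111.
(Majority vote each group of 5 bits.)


Groups: 11110, 11111, 11111, 11111, 11111, 00000, 11111
Majority votes: 1111101

1111101


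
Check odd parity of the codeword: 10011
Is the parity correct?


Number of 1s: 3

Yes, parity is correct (3 ones)


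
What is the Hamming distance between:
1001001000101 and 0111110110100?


XOR: 1110111110001
Count of 1s: 9

9


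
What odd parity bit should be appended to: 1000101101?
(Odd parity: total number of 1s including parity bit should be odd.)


Number of 1s in data: 5
Parity bit: 0

0


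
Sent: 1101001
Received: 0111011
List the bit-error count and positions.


XOR: 1010010

3 error(s) at position(s): 0, 2, 5


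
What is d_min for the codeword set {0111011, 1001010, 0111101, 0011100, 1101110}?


Comparing all pairs, minimum distance: 2
Can detect 1 errors, correct 0 errors

2


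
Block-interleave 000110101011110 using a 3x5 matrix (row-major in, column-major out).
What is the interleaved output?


Matrix:
  00011
  01010
  11110
Read columns: 001011001111100

001011001111100


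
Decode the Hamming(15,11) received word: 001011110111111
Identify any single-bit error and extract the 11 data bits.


Syndrome = 14: error at position 14

Data: 11110111101 (corrected bit 14)


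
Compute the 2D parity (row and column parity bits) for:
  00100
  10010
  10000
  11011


Row parities: 1010
Column parities: 11101

Row P: 1010, Col P: 11101, Corner: 0


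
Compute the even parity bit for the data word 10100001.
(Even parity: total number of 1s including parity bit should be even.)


Number of 1s in data: 3
Parity bit: 1

1


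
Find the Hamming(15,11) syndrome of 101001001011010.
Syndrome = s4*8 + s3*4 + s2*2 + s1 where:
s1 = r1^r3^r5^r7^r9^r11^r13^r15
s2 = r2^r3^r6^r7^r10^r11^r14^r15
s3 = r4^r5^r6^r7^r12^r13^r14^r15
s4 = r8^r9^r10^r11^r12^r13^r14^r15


s1=0, s2=0, s3=1, s4=0

Syndrome = 4 (error at position 4)


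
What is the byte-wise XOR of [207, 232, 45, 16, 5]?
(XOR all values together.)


XOR chain: 207 ^ 232 ^ 45 ^ 16 ^ 5 = 31

31


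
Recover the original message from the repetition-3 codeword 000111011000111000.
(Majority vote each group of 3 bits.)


Groups: 000, 111, 011, 000, 111, 000
Majority votes: 011010

011010


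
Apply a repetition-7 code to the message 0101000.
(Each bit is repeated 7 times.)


Each bit -> 7 copies

0000000111111100000001111111000000000000000000000


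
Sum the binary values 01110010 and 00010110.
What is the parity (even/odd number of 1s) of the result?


01110010 = 114
00010110 = 22
Sum = 136 = 10001000
1s count = 2

even parity (2 ones in 10001000)


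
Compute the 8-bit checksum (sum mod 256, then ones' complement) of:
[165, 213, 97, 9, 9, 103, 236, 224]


Sum = 1056 mod 256 = 32
Complement = 223

223


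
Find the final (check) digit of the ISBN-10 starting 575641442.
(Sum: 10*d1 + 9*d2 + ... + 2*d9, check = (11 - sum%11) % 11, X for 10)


Weighted sum: 256
256 mod 11 = 3

Check digit: 8


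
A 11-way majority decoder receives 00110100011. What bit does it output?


Ones: 5 out of 11
Threshold: 6

0 (5/11 voted 1)


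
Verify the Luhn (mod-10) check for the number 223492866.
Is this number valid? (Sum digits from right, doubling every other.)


Luhn sum = 47
47 mod 10 = 7

Invalid (Luhn sum mod 10 = 7)


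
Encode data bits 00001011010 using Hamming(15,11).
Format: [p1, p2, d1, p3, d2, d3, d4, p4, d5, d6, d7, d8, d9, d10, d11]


Parity bits: p1=0, p2=0, p3=0, p4=0

000000001011010


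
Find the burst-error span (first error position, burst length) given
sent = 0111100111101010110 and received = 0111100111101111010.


XOR: 0000000000000101100

Burst at position 13, length 4


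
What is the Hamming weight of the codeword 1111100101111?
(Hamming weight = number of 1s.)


Counting 1s in 1111100101111

10


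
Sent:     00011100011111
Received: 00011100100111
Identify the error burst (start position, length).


XOR: 00000000111000

Burst at position 8, length 3


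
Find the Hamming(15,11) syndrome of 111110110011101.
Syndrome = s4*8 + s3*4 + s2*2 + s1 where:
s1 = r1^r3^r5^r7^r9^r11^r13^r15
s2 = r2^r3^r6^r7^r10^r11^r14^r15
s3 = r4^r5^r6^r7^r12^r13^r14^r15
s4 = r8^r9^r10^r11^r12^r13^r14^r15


s1=1, s2=1, s3=0, s4=1

Syndrome = 11 (error at position 11)


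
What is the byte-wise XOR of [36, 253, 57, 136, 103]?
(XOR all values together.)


XOR chain: 36 ^ 253 ^ 57 ^ 136 ^ 103 = 15

15


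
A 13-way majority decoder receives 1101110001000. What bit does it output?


Ones: 6 out of 13
Threshold: 7

0 (6/13 voted 1)


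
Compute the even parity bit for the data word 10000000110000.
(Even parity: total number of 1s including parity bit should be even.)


Number of 1s in data: 3
Parity bit: 1

1


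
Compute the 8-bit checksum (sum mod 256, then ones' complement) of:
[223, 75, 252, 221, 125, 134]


Sum = 1030 mod 256 = 6
Complement = 249

249


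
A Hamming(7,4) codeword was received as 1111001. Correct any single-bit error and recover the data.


Syndrome = 3: error at position 3

Data: 0001 (corrected bit 3)


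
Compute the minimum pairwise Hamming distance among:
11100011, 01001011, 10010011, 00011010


Comparing all pairs, minimum distance: 3
Can detect 2 errors, correct 1 errors

3


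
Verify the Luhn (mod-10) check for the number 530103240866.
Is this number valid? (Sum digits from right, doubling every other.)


Luhn sum = 33
33 mod 10 = 3

Invalid (Luhn sum mod 10 = 3)


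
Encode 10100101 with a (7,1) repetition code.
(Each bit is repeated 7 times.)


Each bit -> 7 copies

11111110000000111111100000000000000111111100000001111111


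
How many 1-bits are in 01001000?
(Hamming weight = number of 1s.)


Counting 1s in 01001000

2


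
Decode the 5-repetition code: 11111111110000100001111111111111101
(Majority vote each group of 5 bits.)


Groups: 11111, 11111, 00001, 00001, 11111, 11111, 11101
Majority votes: 1100111

1100111


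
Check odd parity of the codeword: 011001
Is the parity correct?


Number of 1s: 3

Yes, parity is correct (3 ones)


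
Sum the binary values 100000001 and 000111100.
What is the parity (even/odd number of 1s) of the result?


100000001 = 257
000111100 = 60
Sum = 317 = 100111101
1s count = 6

even parity (6 ones in 100111101)


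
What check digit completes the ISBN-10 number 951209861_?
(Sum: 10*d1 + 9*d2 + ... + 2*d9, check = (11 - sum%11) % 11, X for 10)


Weighted sum: 254
254 mod 11 = 1

Check digit: X


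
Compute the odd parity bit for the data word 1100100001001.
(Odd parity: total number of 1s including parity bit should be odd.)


Number of 1s in data: 5
Parity bit: 0

0


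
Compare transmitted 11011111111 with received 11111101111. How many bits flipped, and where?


XOR: 00100010000

2 error(s) at position(s): 2, 6


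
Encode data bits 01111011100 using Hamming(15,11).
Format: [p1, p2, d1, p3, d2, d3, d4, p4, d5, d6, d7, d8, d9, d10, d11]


Parity bits: p1=1, p2=1, p3=1, p4=0

110111101011100


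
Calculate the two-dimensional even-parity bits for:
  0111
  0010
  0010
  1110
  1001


Row parities: 11110
Column parities: 0000

Row P: 11110, Col P: 0000, Corner: 0


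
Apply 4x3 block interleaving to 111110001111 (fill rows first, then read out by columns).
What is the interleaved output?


Matrix:
  111
  110
  001
  111
Read columns: 110111011011

110111011011


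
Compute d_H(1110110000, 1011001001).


XOR: 0101111001
Count of 1s: 6

6


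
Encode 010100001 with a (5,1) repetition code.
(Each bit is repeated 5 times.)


Each bit -> 5 copies

000001111100000111110000000000000000000011111


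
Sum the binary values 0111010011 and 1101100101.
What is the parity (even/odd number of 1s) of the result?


0111010011 = 467
1101100101 = 869
Sum = 1336 = 10100111000
1s count = 5

odd parity (5 ones in 10100111000)


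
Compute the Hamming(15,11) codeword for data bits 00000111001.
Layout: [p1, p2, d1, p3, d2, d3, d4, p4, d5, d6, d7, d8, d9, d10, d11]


Parity bits: p1=0, p2=1, p3=0, p4=0

010000000111001


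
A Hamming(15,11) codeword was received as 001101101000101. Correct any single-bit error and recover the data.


Syndrome = 13: error at position 13

Data: 10111000001 (corrected bit 13)


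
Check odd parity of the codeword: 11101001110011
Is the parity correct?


Number of 1s: 9

Yes, parity is correct (9 ones)


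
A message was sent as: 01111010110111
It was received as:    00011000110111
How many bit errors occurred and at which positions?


XOR: 01100010000000

3 error(s) at position(s): 1, 2, 6


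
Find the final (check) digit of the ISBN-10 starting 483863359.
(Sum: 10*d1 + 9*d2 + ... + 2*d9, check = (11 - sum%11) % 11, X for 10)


Weighted sum: 288
288 mod 11 = 2

Check digit: 9


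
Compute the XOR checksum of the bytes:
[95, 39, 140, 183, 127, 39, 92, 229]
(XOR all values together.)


XOR chain: 95 ^ 39 ^ 140 ^ 183 ^ 127 ^ 39 ^ 92 ^ 229 = 162

162


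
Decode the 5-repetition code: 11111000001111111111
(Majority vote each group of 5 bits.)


Groups: 11111, 00000, 11111, 11111
Majority votes: 1011

1011


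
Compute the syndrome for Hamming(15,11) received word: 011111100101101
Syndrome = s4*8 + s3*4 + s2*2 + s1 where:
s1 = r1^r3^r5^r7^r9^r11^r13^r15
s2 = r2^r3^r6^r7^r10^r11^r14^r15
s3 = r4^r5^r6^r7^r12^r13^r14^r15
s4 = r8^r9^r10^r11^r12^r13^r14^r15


s1=1, s2=0, s3=1, s4=0

Syndrome = 5 (error at position 5)


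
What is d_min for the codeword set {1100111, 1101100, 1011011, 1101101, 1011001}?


Comparing all pairs, minimum distance: 1
Can detect 0 errors, correct 0 errors

1


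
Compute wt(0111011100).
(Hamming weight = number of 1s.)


Counting 1s in 0111011100

6


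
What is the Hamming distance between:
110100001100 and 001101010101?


XOR: 111001011001
Count of 1s: 7

7


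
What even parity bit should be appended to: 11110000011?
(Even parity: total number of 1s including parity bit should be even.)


Number of 1s in data: 6
Parity bit: 0

0


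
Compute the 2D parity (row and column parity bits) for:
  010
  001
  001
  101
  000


Row parities: 11100
Column parities: 111

Row P: 11100, Col P: 111, Corner: 1


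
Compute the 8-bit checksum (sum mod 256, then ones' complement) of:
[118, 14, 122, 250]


Sum = 504 mod 256 = 248
Complement = 7

7


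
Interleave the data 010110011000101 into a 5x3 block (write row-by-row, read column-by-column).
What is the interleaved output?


Matrix:
  010
  110
  011
  000
  101
Read columns: 010011110000101

010011110000101


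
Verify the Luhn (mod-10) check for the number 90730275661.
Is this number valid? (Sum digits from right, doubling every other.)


Luhn sum = 44
44 mod 10 = 4

Invalid (Luhn sum mod 10 = 4)


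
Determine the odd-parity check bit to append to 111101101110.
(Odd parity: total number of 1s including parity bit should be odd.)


Number of 1s in data: 9
Parity bit: 0

0


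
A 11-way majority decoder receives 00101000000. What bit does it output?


Ones: 2 out of 11
Threshold: 6

0 (2/11 voted 1)


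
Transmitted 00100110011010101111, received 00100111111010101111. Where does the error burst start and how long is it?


XOR: 00000001100000000000

Burst at position 7, length 2


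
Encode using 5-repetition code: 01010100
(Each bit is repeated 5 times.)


Each bit -> 5 copies

0000011111000001111100000111110000000000


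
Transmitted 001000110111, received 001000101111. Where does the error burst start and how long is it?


XOR: 000000011000

Burst at position 7, length 2


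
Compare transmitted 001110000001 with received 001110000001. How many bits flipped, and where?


XOR: 000000000000

0 errors (received matches sent)


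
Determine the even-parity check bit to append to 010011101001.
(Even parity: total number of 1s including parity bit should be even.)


Number of 1s in data: 6
Parity bit: 0

0


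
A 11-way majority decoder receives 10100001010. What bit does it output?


Ones: 4 out of 11
Threshold: 6

0 (4/11 voted 1)


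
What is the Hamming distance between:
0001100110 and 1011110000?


XOR: 1010010110
Count of 1s: 5

5


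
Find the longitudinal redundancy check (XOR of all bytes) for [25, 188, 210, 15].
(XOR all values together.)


XOR chain: 25 ^ 188 ^ 210 ^ 15 = 120

120


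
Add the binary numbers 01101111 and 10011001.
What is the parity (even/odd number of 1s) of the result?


01101111 = 111
10011001 = 153
Sum = 264 = 100001000
1s count = 2

even parity (2 ones in 100001000)


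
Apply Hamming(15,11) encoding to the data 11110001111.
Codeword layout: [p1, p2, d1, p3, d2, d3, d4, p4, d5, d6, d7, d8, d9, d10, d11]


Parity bits: p1=1, p2=1, p3=1, p4=0

111111100001111


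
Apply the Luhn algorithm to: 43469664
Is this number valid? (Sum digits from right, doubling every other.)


Luhn sum = 47
47 mod 10 = 7

Invalid (Luhn sum mod 10 = 7)


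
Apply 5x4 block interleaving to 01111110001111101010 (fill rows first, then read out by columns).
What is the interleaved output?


Matrix:
  0111
  1110
  0011
  1110
  1010
Read columns: 01011110101111110100

01011110101111110100


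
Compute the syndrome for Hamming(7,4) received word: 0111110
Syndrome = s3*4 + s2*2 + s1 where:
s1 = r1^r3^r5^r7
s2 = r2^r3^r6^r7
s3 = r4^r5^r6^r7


s1=0, s2=1, s3=1

Syndrome = 6 (error at position 6)


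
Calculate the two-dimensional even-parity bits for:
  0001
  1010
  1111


Row parities: 100
Column parities: 0100

Row P: 100, Col P: 0100, Corner: 1


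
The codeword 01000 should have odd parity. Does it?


Number of 1s: 1

Yes, parity is correct (1 ones)


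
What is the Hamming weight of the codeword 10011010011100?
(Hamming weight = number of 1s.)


Counting 1s in 10011010011100

7


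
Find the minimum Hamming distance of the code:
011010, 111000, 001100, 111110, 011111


Comparing all pairs, minimum distance: 2
Can detect 1 errors, correct 0 errors

2


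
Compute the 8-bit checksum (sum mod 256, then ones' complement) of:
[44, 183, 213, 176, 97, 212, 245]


Sum = 1170 mod 256 = 146
Complement = 109

109


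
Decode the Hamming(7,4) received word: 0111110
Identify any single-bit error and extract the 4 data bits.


Syndrome = 6: error at position 6

Data: 1100 (corrected bit 6)


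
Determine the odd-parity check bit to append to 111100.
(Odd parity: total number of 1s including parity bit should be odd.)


Number of 1s in data: 4
Parity bit: 1

1


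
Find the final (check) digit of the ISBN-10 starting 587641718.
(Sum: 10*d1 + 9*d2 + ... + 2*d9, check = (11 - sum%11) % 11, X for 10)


Weighted sum: 296
296 mod 11 = 10

Check digit: 1


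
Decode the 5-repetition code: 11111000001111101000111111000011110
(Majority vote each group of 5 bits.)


Groups: 11111, 00000, 11111, 01000, 11111, 10000, 11110
Majority votes: 1010101

1010101


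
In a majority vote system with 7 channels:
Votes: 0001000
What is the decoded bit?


Ones: 1 out of 7
Threshold: 4

0 (1/7 voted 1)


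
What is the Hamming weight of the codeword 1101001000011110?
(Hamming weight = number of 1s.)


Counting 1s in 1101001000011110

8


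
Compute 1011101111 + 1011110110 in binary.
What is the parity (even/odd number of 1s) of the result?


1011101111 = 751
1011110110 = 758
Sum = 1509 = 10111100101
1s count = 7

odd parity (7 ones in 10111100101)


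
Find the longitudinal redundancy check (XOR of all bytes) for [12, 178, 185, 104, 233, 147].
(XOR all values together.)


XOR chain: 12 ^ 178 ^ 185 ^ 104 ^ 233 ^ 147 = 21

21


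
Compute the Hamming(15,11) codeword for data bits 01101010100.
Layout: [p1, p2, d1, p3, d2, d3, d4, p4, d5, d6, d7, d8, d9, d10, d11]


Parity bits: p1=0, p2=0, p3=1, p4=1

000111011010100


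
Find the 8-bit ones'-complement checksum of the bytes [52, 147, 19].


Sum = 218 mod 256 = 218
Complement = 37

37


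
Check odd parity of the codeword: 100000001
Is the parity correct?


Number of 1s: 2

No, parity error (2 ones)


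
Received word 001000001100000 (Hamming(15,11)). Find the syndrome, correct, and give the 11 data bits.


Syndrome = 0: no error detected

Data: 10001100000 (no errors)


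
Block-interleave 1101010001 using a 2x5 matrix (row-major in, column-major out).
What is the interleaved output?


Matrix:
  11010
  10001
Read columns: 1110001001

1110001001


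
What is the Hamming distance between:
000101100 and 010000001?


XOR: 010101101
Count of 1s: 5

5


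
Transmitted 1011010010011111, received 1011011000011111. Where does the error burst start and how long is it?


XOR: 0000001010000000

Burst at position 6, length 3


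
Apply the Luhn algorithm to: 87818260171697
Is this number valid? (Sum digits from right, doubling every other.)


Luhn sum = 67
67 mod 10 = 7

Invalid (Luhn sum mod 10 = 7)


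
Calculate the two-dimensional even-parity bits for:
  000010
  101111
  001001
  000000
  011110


Row parities: 11000
Column parities: 111010

Row P: 11000, Col P: 111010, Corner: 0


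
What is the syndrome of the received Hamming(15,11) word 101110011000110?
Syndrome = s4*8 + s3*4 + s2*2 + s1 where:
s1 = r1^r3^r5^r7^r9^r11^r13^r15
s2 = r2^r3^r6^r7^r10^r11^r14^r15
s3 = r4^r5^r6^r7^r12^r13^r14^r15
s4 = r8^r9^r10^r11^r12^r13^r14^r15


s1=1, s2=0, s3=0, s4=0

Syndrome = 1 (error at position 1)


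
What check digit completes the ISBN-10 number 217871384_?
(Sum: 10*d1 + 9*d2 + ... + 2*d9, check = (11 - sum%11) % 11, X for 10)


Weighted sum: 232
232 mod 11 = 1

Check digit: X


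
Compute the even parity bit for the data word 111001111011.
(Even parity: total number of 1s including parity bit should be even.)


Number of 1s in data: 9
Parity bit: 1

1


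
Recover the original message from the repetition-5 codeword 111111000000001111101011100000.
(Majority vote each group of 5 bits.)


Groups: 11111, 10000, 00001, 11110, 10111, 00000
Majority votes: 100110

100110


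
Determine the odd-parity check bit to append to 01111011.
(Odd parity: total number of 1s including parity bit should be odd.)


Number of 1s in data: 6
Parity bit: 1

1


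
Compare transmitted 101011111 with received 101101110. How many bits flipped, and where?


XOR: 000110001

3 error(s) at position(s): 3, 4, 8


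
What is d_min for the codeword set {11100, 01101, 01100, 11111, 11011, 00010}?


Comparing all pairs, minimum distance: 1
Can detect 0 errors, correct 0 errors

1


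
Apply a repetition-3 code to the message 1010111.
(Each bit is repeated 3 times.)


Each bit -> 3 copies

111000111000111111111


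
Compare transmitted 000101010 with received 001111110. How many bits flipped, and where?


XOR: 001010100

3 error(s) at position(s): 2, 4, 6


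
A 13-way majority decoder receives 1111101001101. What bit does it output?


Ones: 9 out of 13
Threshold: 7

1 (9/13 voted 1)


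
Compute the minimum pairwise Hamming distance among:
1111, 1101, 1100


Comparing all pairs, minimum distance: 1
Can detect 0 errors, correct 0 errors

1


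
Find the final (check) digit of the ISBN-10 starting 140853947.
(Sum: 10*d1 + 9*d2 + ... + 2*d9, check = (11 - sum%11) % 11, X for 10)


Weighted sum: 209
209 mod 11 = 0

Check digit: 0


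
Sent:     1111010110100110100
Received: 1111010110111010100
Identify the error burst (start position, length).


XOR: 0000000000011100000

Burst at position 11, length 3


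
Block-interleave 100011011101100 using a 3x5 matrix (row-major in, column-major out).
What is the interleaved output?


Matrix:
  10001
  10111
  01100
Read columns: 110001011010110

110001011010110


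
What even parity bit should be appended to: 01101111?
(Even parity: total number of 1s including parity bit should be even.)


Number of 1s in data: 6
Parity bit: 0

0


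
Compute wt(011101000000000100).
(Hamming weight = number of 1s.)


Counting 1s in 011101000000000100

5


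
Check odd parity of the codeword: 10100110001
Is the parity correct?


Number of 1s: 5

Yes, parity is correct (5 ones)


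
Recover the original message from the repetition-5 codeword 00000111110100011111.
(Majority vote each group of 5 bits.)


Groups: 00000, 11111, 01000, 11111
Majority votes: 0101

0101


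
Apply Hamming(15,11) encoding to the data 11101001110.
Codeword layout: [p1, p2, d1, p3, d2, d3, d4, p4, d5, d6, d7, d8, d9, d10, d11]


Parity bits: p1=0, p2=1, p3=1, p4=0

011111001001110


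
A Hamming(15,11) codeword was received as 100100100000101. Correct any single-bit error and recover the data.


Syndrome = 0: no error detected

Data: 00010000101 (no errors)


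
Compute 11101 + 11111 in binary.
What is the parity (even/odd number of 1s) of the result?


11101 = 29
11111 = 31
Sum = 60 = 111100
1s count = 4

even parity (4 ones in 111100)


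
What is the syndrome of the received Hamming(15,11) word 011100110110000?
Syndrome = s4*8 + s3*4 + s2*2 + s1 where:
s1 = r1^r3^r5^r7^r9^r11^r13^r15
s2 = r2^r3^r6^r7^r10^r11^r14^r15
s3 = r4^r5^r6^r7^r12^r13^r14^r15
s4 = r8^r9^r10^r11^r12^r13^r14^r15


s1=1, s2=1, s3=0, s4=1

Syndrome = 11 (error at position 11)


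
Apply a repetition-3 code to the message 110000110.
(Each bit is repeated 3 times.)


Each bit -> 3 copies

111111000000000000111111000


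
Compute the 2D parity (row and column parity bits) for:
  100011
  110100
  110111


Row parities: 111
Column parities: 100000

Row P: 111, Col P: 100000, Corner: 1


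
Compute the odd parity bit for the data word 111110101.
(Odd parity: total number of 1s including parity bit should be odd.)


Number of 1s in data: 7
Parity bit: 0

0


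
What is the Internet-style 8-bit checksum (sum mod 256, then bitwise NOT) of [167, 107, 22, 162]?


Sum = 458 mod 256 = 202
Complement = 53

53


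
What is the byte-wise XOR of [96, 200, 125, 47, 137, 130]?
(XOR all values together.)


XOR chain: 96 ^ 200 ^ 125 ^ 47 ^ 137 ^ 130 = 241

241


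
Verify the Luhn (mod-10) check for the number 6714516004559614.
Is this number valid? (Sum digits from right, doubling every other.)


Luhn sum = 52
52 mod 10 = 2

Invalid (Luhn sum mod 10 = 2)


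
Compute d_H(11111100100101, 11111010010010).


XOR: 00000110110111
Count of 1s: 7

7


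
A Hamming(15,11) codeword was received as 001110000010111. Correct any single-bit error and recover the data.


Syndrome = 5: error at position 5

Data: 10000010111 (corrected bit 5)


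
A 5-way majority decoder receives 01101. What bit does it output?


Ones: 3 out of 5
Threshold: 3

1 (3/5 voted 1)


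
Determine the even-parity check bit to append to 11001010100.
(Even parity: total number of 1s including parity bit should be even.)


Number of 1s in data: 5
Parity bit: 1

1


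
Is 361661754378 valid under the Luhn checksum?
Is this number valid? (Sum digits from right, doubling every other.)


Luhn sum = 58
58 mod 10 = 8

Invalid (Luhn sum mod 10 = 8)


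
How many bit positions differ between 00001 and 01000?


XOR: 01001
Count of 1s: 2

2


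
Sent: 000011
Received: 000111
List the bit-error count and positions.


XOR: 000100

1 error(s) at position(s): 3


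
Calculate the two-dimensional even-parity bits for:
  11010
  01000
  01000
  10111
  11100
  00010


Row parities: 111011
Column parities: 10011

Row P: 111011, Col P: 10011, Corner: 1


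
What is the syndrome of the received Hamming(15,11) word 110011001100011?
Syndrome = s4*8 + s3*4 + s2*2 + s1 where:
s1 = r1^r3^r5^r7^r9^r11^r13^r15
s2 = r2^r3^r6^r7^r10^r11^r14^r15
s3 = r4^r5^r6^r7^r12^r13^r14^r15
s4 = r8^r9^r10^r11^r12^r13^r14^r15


s1=0, s2=1, s3=0, s4=0

Syndrome = 2 (error at position 2)


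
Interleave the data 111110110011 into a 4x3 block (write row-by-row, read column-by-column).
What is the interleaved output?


Matrix:
  111
  110
  110
  011
Read columns: 111011111001

111011111001


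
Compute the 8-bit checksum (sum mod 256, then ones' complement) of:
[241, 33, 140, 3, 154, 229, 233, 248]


Sum = 1281 mod 256 = 1
Complement = 254

254


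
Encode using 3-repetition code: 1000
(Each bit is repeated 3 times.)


Each bit -> 3 copies

111000000000


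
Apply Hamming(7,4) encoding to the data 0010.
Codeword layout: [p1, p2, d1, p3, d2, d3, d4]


Parity bits: p1=0, p2=1, p3=1

0101010


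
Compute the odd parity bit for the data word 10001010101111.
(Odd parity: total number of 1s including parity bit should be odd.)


Number of 1s in data: 8
Parity bit: 1

1


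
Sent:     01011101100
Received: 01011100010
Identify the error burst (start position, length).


XOR: 00000001110

Burst at position 7, length 3


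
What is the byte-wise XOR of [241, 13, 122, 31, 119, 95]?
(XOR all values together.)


XOR chain: 241 ^ 13 ^ 122 ^ 31 ^ 119 ^ 95 = 177

177


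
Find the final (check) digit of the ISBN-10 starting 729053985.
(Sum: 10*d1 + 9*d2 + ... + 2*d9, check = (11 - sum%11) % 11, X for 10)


Weighted sum: 275
275 mod 11 = 0

Check digit: 0


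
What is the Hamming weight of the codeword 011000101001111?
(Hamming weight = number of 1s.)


Counting 1s in 011000101001111

8


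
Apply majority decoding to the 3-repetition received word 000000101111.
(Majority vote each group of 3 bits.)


Groups: 000, 000, 101, 111
Majority votes: 0011

0011


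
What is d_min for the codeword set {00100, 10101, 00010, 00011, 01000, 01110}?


Comparing all pairs, minimum distance: 1
Can detect 0 errors, correct 0 errors

1


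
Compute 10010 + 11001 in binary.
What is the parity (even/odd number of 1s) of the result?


10010 = 18
11001 = 25
Sum = 43 = 101011
1s count = 4

even parity (4 ones in 101011)
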